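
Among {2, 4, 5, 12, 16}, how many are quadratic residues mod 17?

3

(2/17) = +1 → QR.
(4/17) = +1 → QR.
(5/17) = -1 → non-residue.
(12/17) = -1 → non-residue.
(16/17) = +1 → QR.
Total quadratic residues among the 5: 3.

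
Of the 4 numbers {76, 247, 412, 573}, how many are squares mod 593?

(76/593) = +1 → QR.
(247/593) = -1 → non-residue.
(412/593) = -1 → non-residue.
(573/593) = -1 → non-residue.
Total quadratic residues among the 4: 1.

1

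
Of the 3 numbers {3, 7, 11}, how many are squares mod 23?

1

(3/23) = +1 → QR.
(7/23) = -1 → non-residue.
(11/23) = -1 → non-residue.
Total quadratic residues among the 3: 1.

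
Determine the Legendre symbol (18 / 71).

Euler's criterion: (18/71) ≡ 18^35 (mod 71).
18^2 ≡ 40 (mod 71)
18^4 ≡ 38 (mod 71)
18^8 ≡ 24 (mod 71)
18^16 ≡ 8 (mod 71)
18^32 ≡ 64 (mod 71)
18^35 = 18^(32+2+1) ≡ 1 (mod 71).
Result is 1, so (18/71) = 1.

1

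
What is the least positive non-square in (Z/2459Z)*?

2

(2/2459) = −1, so 2 is the smallest positive non-residue mod 2459.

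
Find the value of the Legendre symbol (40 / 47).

Pull out 2^3: since 47 ≡ 7 (mod 8), (2/47) = +1, so (2/47)^3 = +1.
Reciprocity: 5 ≡ 1 and 47 ≡ 3 (mod 4), so (5/47) = +(47/5).
Reduce top mod 5: now compute (2/5).
Pull out 2: since 5 ≡ 5 (mod 8), (2/5) = -1.
Reached (1/5) = 1. Collecting the sign flips along the way, the symbol is -1.

-1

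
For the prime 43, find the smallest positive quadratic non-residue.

2

(2/43) = −1, so 2 is the smallest positive non-residue mod 43.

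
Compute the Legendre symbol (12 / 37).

1

Euler's criterion: (12/37) ≡ 12^18 (mod 37).
12^2 ≡ 33 (mod 37)
12^4 ≡ 16 (mod 37)
12^8 ≡ 34 (mod 37)
12^16 ≡ 9 (mod 37)
12^18 = 12^(16+2) ≡ 1 (mod 37).
Result is 1, so (12/37) = 1.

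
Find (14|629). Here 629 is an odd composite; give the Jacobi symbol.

1

Pull out 2: since 629 ≡ 5 (mod 8), (2/629) = -1.
Reciprocity: 7 ≡ 3 and 629 ≡ 1 (mod 4), so (7/629) = +(629/7).
Reduce top mod 7: now compute (6/7).
Pull out 2: since 7 ≡ 7 (mod 8), (2/7) = +1.
Reciprocity: 3 ≡ 3 and 7 ≡ 3 (mod 4), so (3/7) = −(7/3).
Reduce top mod 3: now compute (1/3).
Reached (1/3) = 1. Collecting the sign flips along the way, the symbol is +1.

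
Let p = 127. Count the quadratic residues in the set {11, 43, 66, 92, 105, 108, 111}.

(11/127) = +1 → QR.
(43/127) = -1 → non-residue.
(66/127) = -1 → non-residue.
(92/127) = -1 → non-residue.
(105/127) = -1 → non-residue.
(108/127) = -1 → non-residue.
(111/127) = -1 → non-residue.
Total quadratic residues among the 7: 1.

1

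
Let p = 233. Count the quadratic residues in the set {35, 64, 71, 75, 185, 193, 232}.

(35/233) = -1 → non-residue.
(64/233) = +1 → QR.
(71/233) = +1 → QR.
(75/233) = -1 → non-residue.
(185/233) = -1 → non-residue.
(193/233) = -1 → non-residue.
(232/233) = +1 → QR.
Total quadratic residues among the 7: 3.

3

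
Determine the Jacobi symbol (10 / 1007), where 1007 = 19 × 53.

Pull out 2: since 1007 ≡ 7 (mod 8), (2/1007) = +1.
Reciprocity: 5 ≡ 1 and 1007 ≡ 3 (mod 4), so (5/1007) = +(1007/5).
Reduce top mod 5: now compute (2/5).
Pull out 2: since 5 ≡ 5 (mod 8), (2/5) = -1.
Reached (1/5) = 1. Collecting the sign flips along the way, the symbol is -1.

-1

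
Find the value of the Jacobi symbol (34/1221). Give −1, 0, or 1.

Pull out 2: since 1221 ≡ 5 (mod 8), (2/1221) = -1.
Reciprocity: 17 ≡ 1 and 1221 ≡ 1 (mod 4), so (17/1221) = +(1221/17).
Reduce top mod 17: now compute (14/17).
Pull out 2: since 17 ≡ 1 (mod 8), (2/17) = +1.
Reciprocity: 7 ≡ 3 and 17 ≡ 1 (mod 4), so (7/17) = +(17/7).
Reduce top mod 7: now compute (3/7).
Reciprocity: 3 ≡ 3 and 7 ≡ 3 (mod 4), so (3/7) = −(7/3).
Reduce top mod 3: now compute (1/3).
Reached (1/3) = 1. Collecting the sign flips along the way, the symbol is +1.

1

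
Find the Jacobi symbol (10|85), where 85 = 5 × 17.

Pull out 2: since 85 ≡ 5 (mod 8), (2/85) = -1.
Reciprocity: 5 ≡ 1 and 85 ≡ 1 (mod 4), so (5/85) = +(85/5).
Reduce top mod 5: now compute (0/5).
Top reduces to 0: gcd > 1, so the symbol is 0.

0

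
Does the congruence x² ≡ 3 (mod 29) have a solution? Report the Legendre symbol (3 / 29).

-1

Reciprocity: 3 ≡ 3 and 29 ≡ 1 (mod 4), so (3/29) = +(29/3).
Reduce top mod 3: now compute (2/3).
Pull out 2: since 3 ≡ 3 (mod 8), (2/3) = -1.
Reached (1/3) = 1. Collecting the sign flips along the way, the symbol is -1.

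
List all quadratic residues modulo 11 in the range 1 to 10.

1, 3, 4, 5, 9

Square k = 1,…,5 (k and 11−k give the same square):
1²=1, 2²=4, 3²=9, 4²≡5, 5²≡3 (mod 11).
So the quadratic residues mod 11 are {1, 3, 4, 5, 9}.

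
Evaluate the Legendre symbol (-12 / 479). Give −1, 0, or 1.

First reduce: -12 ≡ 467 (mod 479).
Reciprocity: 467 ≡ 3 and 479 ≡ 3 (mod 4), so (467/479) = −(479/467).
Reduce top mod 467: now compute (12/467).
Pull out 2^2: since 467 ≡ 3 (mod 8), (2/467) = -1, so (2/467)^2 = +1.
Reciprocity: 3 ≡ 3 and 467 ≡ 3 (mod 4), so (3/467) = −(467/3).
Reduce top mod 3: now compute (2/3).
Pull out 2: since 3 ≡ 3 (mod 8), (2/3) = -1.
Reached (1/3) = 1. Collecting the sign flips along the way, the symbol is -1.

-1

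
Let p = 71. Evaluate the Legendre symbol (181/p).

-1

First reduce: 181 ≡ 39 (mod 71).
Reciprocity: 39 ≡ 3 and 71 ≡ 3 (mod 4), so (39/71) = −(71/39).
Reduce top mod 39: now compute (32/39).
Pull out 2^5: since 39 ≡ 7 (mod 8), (2/39) = +1, so (2/39)^5 = +1.
Reached (1/39) = 1. Collecting the sign flips along the way, the symbol is -1.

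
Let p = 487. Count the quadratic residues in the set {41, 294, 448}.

1

(41/487) = +1 → QR.
(294/487) = -1 → non-residue.
(448/487) = -1 → non-residue.
Total quadratic residues among the 3: 1.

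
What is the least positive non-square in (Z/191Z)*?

(2/191) = +1, so 2 is a residue.
(3/191) = +1, so 3 is a residue.
(4/191) = +1, so 4 is a residue.
(5/191) = +1, so 5 is a residue.
(6/191) = +1, so 6 is a residue.
(7/191) = −1, so 7 is the smallest positive non-residue mod 191.

7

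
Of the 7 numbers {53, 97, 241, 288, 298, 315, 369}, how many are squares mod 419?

(53/419) = -1 → non-residue.
(97/419) = +1 → QR.
(241/419) = -1 → non-residue.
(288/419) = -1 → non-residue.
(298/419) = -1 → non-residue.
(315/419) = +1 → QR.
(369/419) = +1 → QR.
Total quadratic residues among the 7: 3.

3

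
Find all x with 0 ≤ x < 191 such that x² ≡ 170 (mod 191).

Since 191 ≡ 3 (mod 4), a square root of 170 is 170^((191+1)/4) = 170^48 mod 191.
Repeated squaring: 170^2≡59, 170^4≡43, 170^8≡130, 170^16≡92, 170^32≡60 (mod 191).
170^48 = 170^(32+16) ≡ 172 (mod 191).
Check: 172² = 29584 ≡ 170 (mod 191). The two roots are 19 and 172.

19, 172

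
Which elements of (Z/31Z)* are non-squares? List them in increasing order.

3,6,11,12,13,15,17,21,22,23,24,26,27,29,30

Square k = 1,…,15 (k and 31−k give the same square):
1²=1, 2²=4, 3²=9, 4²=16, 5²=25, 6²≡5, 7²≡18, 8²≡2, 9²≡19, 10²≡7, 11²≡28, 12²≡20, 13²≡14, 14²≡10, 15²≡8 (mod 31).
The residues are {1, 2, 4, 5, 7, 8, 9, 10, 14, 16, 18, 19, 20, 25, 28}; the non-residues are the remaining 15 nonzero classes.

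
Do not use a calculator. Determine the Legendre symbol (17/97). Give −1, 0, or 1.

-1

Reciprocity: 17 ≡ 1 and 97 ≡ 1 (mod 4), so (17/97) = +(97/17).
Reduce top mod 17: now compute (12/17).
Pull out 2^2: since 17 ≡ 1 (mod 8), (2/17) = +1, so (2/17)^2 = +1.
Reciprocity: 3 ≡ 3 and 17 ≡ 1 (mod 4), so (3/17) = +(17/3).
Reduce top mod 3: now compute (2/3).
Pull out 2: since 3 ≡ 3 (mod 8), (2/3) = -1.
Reached (1/3) = 1. Collecting the sign flips along the way, the symbol is -1.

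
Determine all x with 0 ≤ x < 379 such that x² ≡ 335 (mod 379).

Since 379 ≡ 3 (mod 4), a square root of 335 is 335^((379+1)/4) = 335^95 mod 379.
Repeated squaring: 335^2≡41, 335^4≡165, 335^8≡316, 335^16≡179, 335^32≡205, 335^64≡335 (mod 379).
335^95 = 335^(64+16+8+4+2+1) ≡ 205 (mod 379).
Check: 205² = 42025 ≡ 335 (mod 379). The two roots are 174 and 205.

174, 205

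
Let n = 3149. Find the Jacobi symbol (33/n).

Reciprocity: 33 ≡ 1 and 3149 ≡ 1 (mod 4), so (33/3149) = +(3149/33).
Reduce top mod 33: now compute (14/33).
Pull out 2: since 33 ≡ 1 (mod 8), (2/33) = +1.
Reciprocity: 7 ≡ 3 and 33 ≡ 1 (mod 4), so (7/33) = +(33/7).
Reduce top mod 7: now compute (5/7).
Reciprocity: 5 ≡ 1 and 7 ≡ 3 (mod 4), so (5/7) = +(7/5).
Reduce top mod 5: now compute (2/5).
Pull out 2: since 5 ≡ 5 (mod 8), (2/5) = -1.
Reached (1/5) = 1. Collecting the sign flips along the way, the symbol is -1.

-1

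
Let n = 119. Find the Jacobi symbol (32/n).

1

Pull out 2^5: since 119 ≡ 7 (mod 8), (2/119) = +1, so (2/119)^5 = +1.
Reached (1/119) = 1. Collecting the sign flips along the way, the symbol is +1.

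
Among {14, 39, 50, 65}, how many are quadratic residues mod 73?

(14/73) = -1 → non-residue.
(39/73) = -1 → non-residue.
(50/73) = +1 → QR.
(65/73) = +1 → QR.
Total quadratic residues among the 4: 2.

2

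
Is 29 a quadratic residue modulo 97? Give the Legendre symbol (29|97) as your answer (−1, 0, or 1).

Reciprocity: 29 ≡ 1 and 97 ≡ 1 (mod 4), so (29/97) = +(97/29).
Reduce top mod 29: now compute (10/29).
Pull out 2: since 29 ≡ 5 (mod 8), (2/29) = -1.
Reciprocity: 5 ≡ 1 and 29 ≡ 1 (mod 4), so (5/29) = +(29/5).
Reduce top mod 5: now compute (4/5).
Pull out 2^2: since 5 ≡ 5 (mod 8), (2/5) = -1, so (2/5)^2 = +1.
Reached (1/5) = 1. Collecting the sign flips along the way, the symbol is -1.

-1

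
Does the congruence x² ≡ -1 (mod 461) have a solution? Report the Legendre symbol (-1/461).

1

First reduce: -1 ≡ 460 (mod 461).
Pull out 2^2: since 461 ≡ 5 (mod 8), (2/461) = -1, so (2/461)^2 = +1.
Reciprocity: 115 ≡ 3 and 461 ≡ 1 (mod 4), so (115/461) = +(461/115).
Reduce top mod 115: now compute (1/115).
Reached (1/115) = 1. Collecting the sign flips along the way, the symbol is +1.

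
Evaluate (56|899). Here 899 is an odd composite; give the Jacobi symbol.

-1

Pull out 2^3: since 899 ≡ 3 (mod 8), (2/899) = -1, so (2/899)^3 = -1.
Reciprocity: 7 ≡ 3 and 899 ≡ 3 (mod 4), so (7/899) = −(899/7).
Reduce top mod 7: now compute (3/7).
Reciprocity: 3 ≡ 3 and 7 ≡ 3 (mod 4), so (3/7) = −(7/3).
Reduce top mod 3: now compute (1/3).
Reached (1/3) = 1. Collecting the sign flips along the way, the symbol is -1.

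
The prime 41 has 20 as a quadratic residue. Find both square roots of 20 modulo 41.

15, 26

41 ≡ 1 (mod 4), so we find a root by search.
Trying successive values, 15² = 225 ≡ 20 (mod 41). The other root is 41 − 15 = 26.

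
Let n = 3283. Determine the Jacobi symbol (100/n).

Pull out 2^2: since 3283 ≡ 3 (mod 8), (2/3283) = -1, so (2/3283)^2 = +1.
Reciprocity: 25 ≡ 1 and 3283 ≡ 3 (mod 4), so (25/3283) = +(3283/25).
Reduce top mod 25: now compute (8/25).
Pull out 2^3: since 25 ≡ 1 (mod 8), (2/25) = +1, so (2/25)^3 = +1.
Reached (1/25) = 1. Collecting the sign flips along the way, the symbol is +1.

1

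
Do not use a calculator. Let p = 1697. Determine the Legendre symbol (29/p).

Reciprocity: 29 ≡ 1 and 1697 ≡ 1 (mod 4), so (29/1697) = +(1697/29).
Reduce top mod 29: now compute (15/29).
Reciprocity: 15 ≡ 3 and 29 ≡ 1 (mod 4), so (15/29) = +(29/15).
Reduce top mod 15: now compute (14/15).
Pull out 2: since 15 ≡ 7 (mod 8), (2/15) = +1.
Reciprocity: 7 ≡ 3 and 15 ≡ 3 (mod 4), so (7/15) = −(15/7).
Reduce top mod 7: now compute (1/7).
Reached (1/7) = 1. Collecting the sign flips along the way, the symbol is -1.

-1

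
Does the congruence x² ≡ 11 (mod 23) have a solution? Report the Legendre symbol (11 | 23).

-1

Euler's criterion: (11/23) ≡ 11^11 (mod 23).
11^2 ≡ 6 (mod 23)
11^4 ≡ 13 (mod 23)
11^8 ≡ 8 (mod 23)
11^11 = 11^(8+2+1) ≡ 22 (mod 23).
Result is 22 ≡ −1, so (11/23) = −1.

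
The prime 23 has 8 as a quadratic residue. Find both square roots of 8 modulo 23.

Since 23 ≡ 3 (mod 4), a square root of 8 is 8^((23+1)/4) = 8^6 mod 23.
Repeated squaring: 8^2≡18, 8^4≡2 (mod 23).
8^6 = 8^(4+2) ≡ 13 (mod 23).
Check: 13² = 169 ≡ 8 (mod 23). The two roots are 10 and 13.

10, 13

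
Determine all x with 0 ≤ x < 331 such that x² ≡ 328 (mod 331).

Since 331 ≡ 3 (mod 4), a square root of 328 is 328^((331+1)/4) = 328^83 mod 331.
Repeated squaring: 328^2≡9, 328^4≡81, 328^8≡272, 328^16≡171, 328^32≡113, 328^64≡191 (mod 331).
328^83 = 328^(64+16+2+1) ≡ 268 (mod 331).
Check: 268² = 71824 ≡ 328 (mod 331). The two roots are 63 and 268.

63, 268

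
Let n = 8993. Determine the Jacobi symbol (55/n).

Reciprocity: 55 ≡ 3 and 8993 ≡ 1 (mod 4), so (55/8993) = +(8993/55).
Reduce top mod 55: now compute (28/55).
Pull out 2^2: since 55 ≡ 7 (mod 8), (2/55) = +1, so (2/55)^2 = +1.
Reciprocity: 7 ≡ 3 and 55 ≡ 3 (mod 4), so (7/55) = −(55/7).
Reduce top mod 7: now compute (6/7).
Pull out 2: since 7 ≡ 7 (mod 8), (2/7) = +1.
Reciprocity: 3 ≡ 3 and 7 ≡ 3 (mod 4), so (3/7) = −(7/3).
Reduce top mod 3: now compute (1/3).
Reached (1/3) = 1. Collecting the sign flips along the way, the symbol is +1.

1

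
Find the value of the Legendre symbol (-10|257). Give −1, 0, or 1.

First reduce: -10 ≡ 247 (mod 257).
Reciprocity: 247 ≡ 3 and 257 ≡ 1 (mod 4), so (247/257) = +(257/247).
Reduce top mod 247: now compute (10/247).
Pull out 2: since 247 ≡ 7 (mod 8), (2/247) = +1.
Reciprocity: 5 ≡ 1 and 247 ≡ 3 (mod 4), so (5/247) = +(247/5).
Reduce top mod 5: now compute (2/5).
Pull out 2: since 5 ≡ 5 (mod 8), (2/5) = -1.
Reached (1/5) = 1. Collecting the sign flips along the way, the symbol is -1.

-1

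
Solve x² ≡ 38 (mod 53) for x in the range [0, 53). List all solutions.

12, 41

53 ≡ 1 (mod 4), so we find a root by search.
Trying successive values, 12² = 144 ≡ 38 (mod 53). The other root is 53 − 12 = 41.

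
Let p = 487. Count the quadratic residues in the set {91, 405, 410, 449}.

1

(91/487) = +1 → QR.
(405/487) = -1 → non-residue.
(410/487) = -1 → non-residue.
(449/487) = -1 → non-residue.
Total quadratic residues among the 4: 1.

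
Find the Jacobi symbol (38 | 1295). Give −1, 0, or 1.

Pull out 2: since 1295 ≡ 7 (mod 8), (2/1295) = +1.
Reciprocity: 19 ≡ 3 and 1295 ≡ 3 (mod 4), so (19/1295) = −(1295/19).
Reduce top mod 19: now compute (3/19).
Reciprocity: 3 ≡ 3 and 19 ≡ 3 (mod 4), so (3/19) = −(19/3).
Reduce top mod 3: now compute (1/3).
Reached (1/3) = 1. Collecting the sign flips along the way, the symbol is +1.

1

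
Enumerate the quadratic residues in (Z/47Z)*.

Square k = 1,…,23 (k and 47−k give the same square):
1²=1, 2²=4, 3²=9, 4²=16, 5²=25, 6²=36, 7²≡2, 8²≡17, 9²≡34, 10²≡6, 11²≡27, 12²≡3, 13²≡28, 14²≡8, 15²≡37, 16²≡21, 17²≡7, 18²≡42, 19²≡32, 20²≡24, 21²≡18, 22²≡14, 23²≡12 (mod 47).
So the quadratic residues mod 47 are {1, 2, 3, 4, 6, 7, 8, 9, 12, 14, 16, 17, 18, 21, 24, 25, 27, 28, 32, 34, 36, 37, 42}.

1,2,3,4,6,7,8,9,12,14,16,17,18,21,24,25,27,28,32,34,36,37,42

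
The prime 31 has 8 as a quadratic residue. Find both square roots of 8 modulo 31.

Since 31 ≡ 3 (mod 4), a square root of 8 is 8^((31+1)/4) = 8^8 mod 31.
Repeated squaring: 8^2≡2, 8^4≡4, 8^8≡16 (mod 31).
8^8 = 8^(8) ≡ 16 (mod 31).
Check: 16² = 256 ≡ 8 (mod 31). The two roots are 15 and 16.

15, 16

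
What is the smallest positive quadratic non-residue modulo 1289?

(2/1289) = +1, so 2 is a residue.
(3/1289) = −1, so 3 is the smallest positive non-residue mod 1289.

3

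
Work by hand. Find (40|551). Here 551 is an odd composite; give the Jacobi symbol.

Pull out 2^3: since 551 ≡ 7 (mod 8), (2/551) = +1, so (2/551)^3 = +1.
Reciprocity: 5 ≡ 1 and 551 ≡ 3 (mod 4), so (5/551) = +(551/5).
Reduce top mod 5: now compute (1/5).
Reached (1/5) = 1. Collecting the sign flips along the way, the symbol is +1.

1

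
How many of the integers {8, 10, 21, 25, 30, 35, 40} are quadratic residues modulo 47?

3

(8/47) = +1 → QR.
(10/47) = -1 → non-residue.
(21/47) = +1 → QR.
(25/47) = +1 → QR.
(30/47) = -1 → non-residue.
(35/47) = -1 → non-residue.
(40/47) = -1 → non-residue.
Total quadratic residues among the 7: 3.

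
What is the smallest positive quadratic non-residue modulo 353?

3

(2/353) = +1, so 2 is a residue.
(3/353) = −1, so 3 is the smallest positive non-residue mod 353.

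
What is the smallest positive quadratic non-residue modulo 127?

3

(2/127) = +1, so 2 is a residue.
(3/127) = −1, so 3 is the smallest positive non-residue mod 127.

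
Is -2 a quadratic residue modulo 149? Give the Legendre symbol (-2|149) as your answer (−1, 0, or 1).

-1

First reduce: -2 ≡ 147 (mod 149).
Reciprocity: 147 ≡ 3 and 149 ≡ 1 (mod 4), so (147/149) = +(149/147).
Reduce top mod 147: now compute (2/147).
Pull out 2: since 147 ≡ 3 (mod 8), (2/147) = -1.
Reached (1/147) = 1. Collecting the sign flips along the way, the symbol is -1.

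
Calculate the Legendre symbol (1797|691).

-1

Euler's criterion: (1797/691) ≡ 415^345 (mod 691).
415^2 ≡ 166 (mod 691)
415^4 ≡ 607 (mod 691)
415^8 ≡ 146 (mod 691)
415^16 ≡ 586 (mod 691)
415^32 ≡ 660 (mod 691)
415^64 ≡ 270 (mod 691)
415^128 ≡ 345 (mod 691)
415^256 ≡ 173 (mod 691)
415^345 = 415^(256+64+16+8+1) ≡ 690 (mod 691).
Result is 690 ≡ −1, so (1797/691) = −1.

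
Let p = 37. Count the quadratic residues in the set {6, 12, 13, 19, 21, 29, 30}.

(6/37) = -1 → non-residue.
(12/37) = +1 → QR.
(13/37) = -1 → non-residue.
(19/37) = -1 → non-residue.
(21/37) = +1 → QR.
(29/37) = -1 → non-residue.
(30/37) = +1 → QR.
Total quadratic residues among the 7: 3.

3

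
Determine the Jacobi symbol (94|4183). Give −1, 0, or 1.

Pull out 2: since 4183 ≡ 7 (mod 8), (2/4183) = +1.
Reciprocity: 47 ≡ 3 and 4183 ≡ 3 (mod 4), so (47/4183) = −(4183/47).
Reduce top mod 47: now compute (0/47).
Top reduces to 0: gcd > 1, so the symbol is 0.

0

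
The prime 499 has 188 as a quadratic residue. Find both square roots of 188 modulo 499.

210, 289

Since 499 ≡ 3 (mod 4), a square root of 188 is 188^((499+1)/4) = 188^125 mod 499.
Repeated squaring: 188^2≡414, 188^4≡239, 188^8≡235, 188^16≡335, 188^32≡449, 188^64≡5 (mod 499).
188^125 = 188^(64+32+16+8+4+1) ≡ 289 (mod 499).
Check: 289² = 83521 ≡ 188 (mod 499). The two roots are 210 and 289.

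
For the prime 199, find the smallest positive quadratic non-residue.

(2/199) = +1, so 2 is a residue.
(3/199) = −1, so 3 is the smallest positive non-residue mod 199.

3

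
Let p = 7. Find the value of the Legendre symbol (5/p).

Reciprocity: 5 ≡ 1 and 7 ≡ 3 (mod 4), so (5/7) = +(7/5).
Reduce top mod 5: now compute (2/5).
Pull out 2: since 5 ≡ 5 (mod 8), (2/5) = -1.
Reached (1/5) = 1. Collecting the sign flips along the way, the symbol is -1.

-1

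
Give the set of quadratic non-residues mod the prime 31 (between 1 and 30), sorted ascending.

Square k = 1,…,15 (k and 31−k give the same square):
1²=1, 2²=4, 3²=9, 4²=16, 5²=25, 6²≡5, 7²≡18, 8²≡2, 9²≡19, 10²≡7, 11²≡28, 12²≡20, 13²≡14, 14²≡10, 15²≡8 (mod 31).
The residues are {1, 2, 4, 5, 7, 8, 9, 10, 14, 16, 18, 19, 20, 25, 28}; the non-residues are the remaining 15 nonzero classes.

3,6,11,12,13,15,17,21,22,23,24,26,27,29,30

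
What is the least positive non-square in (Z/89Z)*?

(2/89) = +1, so 2 is a residue.
(3/89) = −1, so 3 is the smallest positive non-residue mod 89.

3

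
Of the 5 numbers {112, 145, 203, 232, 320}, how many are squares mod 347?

0

(112/347) = -1 → non-residue.
(145/347) = -1 → non-residue.
(203/347) = -1 → non-residue.
(232/347) = -1 → non-residue.
(320/347) = -1 → non-residue.
Total quadratic residues among the 5: 0.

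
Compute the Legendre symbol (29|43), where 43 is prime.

-1

Reciprocity: 29 ≡ 1 and 43 ≡ 3 (mod 4), so (29/43) = +(43/29).
Reduce top mod 29: now compute (14/29).
Pull out 2: since 29 ≡ 5 (mod 8), (2/29) = -1.
Reciprocity: 7 ≡ 3 and 29 ≡ 1 (mod 4), so (7/29) = +(29/7).
Reduce top mod 7: now compute (1/7).
Reached (1/7) = 1. Collecting the sign flips along the way, the symbol is -1.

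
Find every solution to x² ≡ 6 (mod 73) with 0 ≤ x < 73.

73 ≡ 1 (mod 4), so we find a root by search.
Trying successive values, 15² = 225 ≡ 6 (mod 73). The other root is 73 − 15 = 58.

15, 58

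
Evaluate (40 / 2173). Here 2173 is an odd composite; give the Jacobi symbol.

1

Pull out 2^3: since 2173 ≡ 5 (mod 8), (2/2173) = -1, so (2/2173)^3 = -1.
Reciprocity: 5 ≡ 1 and 2173 ≡ 1 (mod 4), so (5/2173) = +(2173/5).
Reduce top mod 5: now compute (3/5).
Reciprocity: 3 ≡ 3 and 5 ≡ 1 (mod 4), so (3/5) = +(5/3).
Reduce top mod 3: now compute (2/3).
Pull out 2: since 3 ≡ 3 (mod 8), (2/3) = -1.
Reached (1/3) = 1. Collecting the sign flips along the way, the symbol is +1.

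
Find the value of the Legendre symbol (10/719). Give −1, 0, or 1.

1

Euler's criterion: (10/719) ≡ 10^359 (mod 719).
10^2 ≡ 100 (mod 719)
10^4 ≡ 653 (mod 719)
10^8 ≡ 42 (mod 719)
10^16 ≡ 326 (mod 719)
10^32 ≡ 583 (mod 719)
10^64 ≡ 521 (mod 719)
10^128 ≡ 378 (mod 719)
10^256 ≡ 522 (mod 719)
10^359 = 10^(256+64+32+4+2+1) ≡ 1 (mod 719).
Result is 1, so (10/719) = 1.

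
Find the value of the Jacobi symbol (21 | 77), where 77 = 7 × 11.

0

Reciprocity: 21 ≡ 1 and 77 ≡ 1 (mod 4), so (21/77) = +(77/21).
Reduce top mod 21: now compute (14/21).
Pull out 2: since 21 ≡ 5 (mod 8), (2/21) = -1.
Reciprocity: 7 ≡ 3 and 21 ≡ 1 (mod 4), so (7/21) = +(21/7).
Reduce top mod 7: now compute (0/7).
Top reduces to 0: gcd > 1, so the symbol is 0.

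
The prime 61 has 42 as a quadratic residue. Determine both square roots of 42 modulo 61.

61 ≡ 1 (mod 4), so we find a root by search.
Trying successive values, 15² = 225 ≡ 42 (mod 61). The other root is 61 − 15 = 46.

15, 46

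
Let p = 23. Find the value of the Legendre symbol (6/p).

Euler's criterion: (6/23) ≡ 6^11 (mod 23).
6^2 ≡ 13 (mod 23)
6^4 ≡ 8 (mod 23)
6^8 ≡ 18 (mod 23)
6^11 = 6^(8+2+1) ≡ 1 (mod 23).
Result is 1, so (6/23) = 1.

1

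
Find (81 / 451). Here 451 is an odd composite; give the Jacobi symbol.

1

Reciprocity: 81 ≡ 1 and 451 ≡ 3 (mod 4), so (81/451) = +(451/81).
Reduce top mod 81: now compute (46/81).
Pull out 2: since 81 ≡ 1 (mod 8), (2/81) = +1.
Reciprocity: 23 ≡ 3 and 81 ≡ 1 (mod 4), so (23/81) = +(81/23).
Reduce top mod 23: now compute (12/23).
Pull out 2^2: since 23 ≡ 7 (mod 8), (2/23) = +1, so (2/23)^2 = +1.
Reciprocity: 3 ≡ 3 and 23 ≡ 3 (mod 4), so (3/23) = −(23/3).
Reduce top mod 3: now compute (2/3).
Pull out 2: since 3 ≡ 3 (mod 8), (2/3) = -1.
Reached (1/3) = 1. Collecting the sign flips along the way, the symbol is +1.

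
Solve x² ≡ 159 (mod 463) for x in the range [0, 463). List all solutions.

Since 463 ≡ 3 (mod 4), a square root of 159 is 159^((463+1)/4) = 159^116 mod 463.
Repeated squaring: 159^2≡279, 159^4≡57, 159^8≡8, 159^16≡64, 159^32≡392, 159^64≡411 (mod 463).
159^116 = 159^(64+32+16+4) ≡ 209 (mod 463).
Check: 209² = 43681 ≡ 159 (mod 463). The two roots are 209 and 254.

209, 254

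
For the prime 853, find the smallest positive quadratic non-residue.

(2/853) = −1, so 2 is the smallest positive non-residue mod 853.

2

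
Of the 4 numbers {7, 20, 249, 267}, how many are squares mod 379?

2

(7/379) = -1 → non-residue.
(20/379) = +1 → QR.
(249/379) = -1 → non-residue.
(267/379) = +1 → QR.
Total quadratic residues among the 4: 2.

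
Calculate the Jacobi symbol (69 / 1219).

Reciprocity: 69 ≡ 1 and 1219 ≡ 3 (mod 4), so (69/1219) = +(1219/69).
Reduce top mod 69: now compute (46/69).
Pull out 2: since 69 ≡ 5 (mod 8), (2/69) = -1.
Reciprocity: 23 ≡ 3 and 69 ≡ 1 (mod 4), so (23/69) = +(69/23).
Reduce top mod 23: now compute (0/23).
Top reduces to 0: gcd > 1, so the symbol is 0.

0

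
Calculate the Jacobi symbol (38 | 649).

Pull out 2: since 649 ≡ 1 (mod 8), (2/649) = +1.
Reciprocity: 19 ≡ 3 and 649 ≡ 1 (mod 4), so (19/649) = +(649/19).
Reduce top mod 19: now compute (3/19).
Reciprocity: 3 ≡ 3 and 19 ≡ 3 (mod 4), so (3/19) = −(19/3).
Reduce top mod 3: now compute (1/3).
Reached (1/3) = 1. Collecting the sign flips along the way, the symbol is -1.

-1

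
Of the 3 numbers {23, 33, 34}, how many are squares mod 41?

2

(23/41) = +1 → QR.
(33/41) = +1 → QR.
(34/41) = -1 → non-residue.
Total quadratic residues among the 3: 2.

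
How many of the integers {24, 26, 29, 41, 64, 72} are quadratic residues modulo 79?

(24/79) = -1 → non-residue.
(26/79) = +1 → QR.
(29/79) = -1 → non-residue.
(41/79) = -1 → non-residue.
(64/79) = +1 → QR.
(72/79) = +1 → QR.
Total quadratic residues among the 6: 3.

3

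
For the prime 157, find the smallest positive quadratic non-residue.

(2/157) = −1, so 2 is the smallest positive non-residue mod 157.

2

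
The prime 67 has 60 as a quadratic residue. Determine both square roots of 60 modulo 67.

Since 67 ≡ 3 (mod 4), a square root of 60 is 60^((67+1)/4) = 60^17 mod 67.
Repeated squaring: 60^2≡49, 60^4≡56, 60^8≡54, 60^16≡35 (mod 67).
60^17 = 60^(16+1) ≡ 23 (mod 67).
Check: 23² = 529 ≡ 60 (mod 67). The two roots are 23 and 44.

23, 44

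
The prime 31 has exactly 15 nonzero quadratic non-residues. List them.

3 6 11 12 13 15 17 21 22 23 24 26 27 29 30

Square k = 1,…,15 (k and 31−k give the same square):
1²=1, 2²=4, 3²=9, 4²=16, 5²=25, 6²≡5, 7²≡18, 8²≡2, 9²≡19, 10²≡7, 11²≡28, 12²≡20, 13²≡14, 14²≡10, 15²≡8 (mod 31).
The residues are {1, 2, 4, 5, 7, 8, 9, 10, 14, 16, 18, 19, 20, 25, 28}; the non-residues are the remaining 15 nonzero classes.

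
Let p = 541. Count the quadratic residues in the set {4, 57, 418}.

3

(4/541) = +1 → QR.
(57/541) = +1 → QR.
(418/541) = +1 → QR.
Total quadratic residues among the 3: 3.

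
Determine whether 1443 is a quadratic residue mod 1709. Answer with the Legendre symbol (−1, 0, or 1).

Reciprocity: 1443 ≡ 3 and 1709 ≡ 1 (mod 4), so (1443/1709) = +(1709/1443).
Reduce top mod 1443: now compute (266/1443).
Pull out 2: since 1443 ≡ 3 (mod 8), (2/1443) = -1.
Reciprocity: 133 ≡ 1 and 1443 ≡ 3 (mod 4), so (133/1443) = +(1443/133).
Reduce top mod 133: now compute (113/133).
Reciprocity: 113 ≡ 1 and 133 ≡ 1 (mod 4), so (113/133) = +(133/113).
Reduce top mod 113: now compute (20/113).
Pull out 2^2: since 113 ≡ 1 (mod 8), (2/113) = +1, so (2/113)^2 = +1.
Reciprocity: 5 ≡ 1 and 113 ≡ 1 (mod 4), so (5/113) = +(113/5).
Reduce top mod 5: now compute (3/5).
Reciprocity: 3 ≡ 3 and 5 ≡ 1 (mod 4), so (3/5) = +(5/3).
Reduce top mod 3: now compute (2/3).
Pull out 2: since 3 ≡ 3 (mod 8), (2/3) = -1.
Reached (1/3) = 1. Collecting the sign flips along the way, the symbol is +1.

1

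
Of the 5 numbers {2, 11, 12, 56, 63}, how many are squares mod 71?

2

(2/71) = +1 → QR.
(11/71) = -1 → non-residue.
(12/71) = +1 → QR.
(56/71) = -1 → non-residue.
(63/71) = -1 → non-residue.
Total quadratic residues among the 5: 2.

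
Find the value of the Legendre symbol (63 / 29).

First reduce: 63 ≡ 5 (mod 29).
Reciprocity: 5 ≡ 1 and 29 ≡ 1 (mod 4), so (5/29) = +(29/5).
Reduce top mod 5: now compute (4/5).
Pull out 2^2: since 5 ≡ 5 (mod 8), (2/5) = -1, so (2/5)^2 = +1.
Reached (1/5) = 1. Collecting the sign flips along the way, the symbol is +1.

1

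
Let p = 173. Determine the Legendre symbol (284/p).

First reduce: 284 ≡ 111 (mod 173).
Reciprocity: 111 ≡ 3 and 173 ≡ 1 (mod 4), so (111/173) = +(173/111).
Reduce top mod 111: now compute (62/111).
Pull out 2: since 111 ≡ 7 (mod 8), (2/111) = +1.
Reciprocity: 31 ≡ 3 and 111 ≡ 3 (mod 4), so (31/111) = −(111/31).
Reduce top mod 31: now compute (18/31).
Pull out 2: since 31 ≡ 7 (mod 8), (2/31) = +1.
Reciprocity: 9 ≡ 1 and 31 ≡ 3 (mod 4), so (9/31) = +(31/9).
Reduce top mod 9: now compute (4/9).
Pull out 2^2: since 9 ≡ 1 (mod 8), (2/9) = +1, so (2/9)^2 = +1.
Reached (1/9) = 1. Collecting the sign flips along the way, the symbol is -1.

-1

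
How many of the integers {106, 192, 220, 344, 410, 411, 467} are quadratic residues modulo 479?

3

(106/479) = -1 → non-residue.
(192/479) = +1 → QR.
(220/479) = +1 → QR.
(344/479) = -1 → non-residue.
(410/479) = -1 → non-residue.
(411/479) = +1 → QR.
(467/479) = -1 → non-residue.
Total quadratic residues among the 7: 3.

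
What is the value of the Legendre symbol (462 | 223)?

First reduce: 462 ≡ 16 (mod 223).
Pull out 2^4: since 223 ≡ 7 (mod 8), (2/223) = +1, so (2/223)^4 = +1.
Reached (1/223) = 1. Collecting the sign flips along the way, the symbol is +1.

1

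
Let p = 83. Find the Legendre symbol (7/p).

Reciprocity: 7 ≡ 3 and 83 ≡ 3 (mod 4), so (7/83) = −(83/7).
Reduce top mod 7: now compute (6/7).
Pull out 2: since 7 ≡ 7 (mod 8), (2/7) = +1.
Reciprocity: 3 ≡ 3 and 7 ≡ 3 (mod 4), so (3/7) = −(7/3).
Reduce top mod 3: now compute (1/3).
Reached (1/3) = 1. Collecting the sign flips along the way, the symbol is +1.

1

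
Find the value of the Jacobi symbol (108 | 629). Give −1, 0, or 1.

Pull out 2^2: since 629 ≡ 5 (mod 8), (2/629) = -1, so (2/629)^2 = +1.
Reciprocity: 27 ≡ 3 and 629 ≡ 1 (mod 4), so (27/629) = +(629/27).
Reduce top mod 27: now compute (8/27).
Pull out 2^3: since 27 ≡ 3 (mod 8), (2/27) = -1, so (2/27)^3 = -1.
Reached (1/27) = 1. Collecting the sign flips along the way, the symbol is -1.

-1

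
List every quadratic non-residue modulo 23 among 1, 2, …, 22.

5, 7, 10, 11, 14, 15, 17, 19, 20, 21, 22

Square k = 1,…,11 (k and 23−k give the same square):
1²=1, 2²=4, 3²=9, 4²=16, 5²≡2, 6²≡13, 7²≡3, 8²≡18, 9²≡12, 10²≡8, 11²≡6 (mod 23).
The residues are {1, 2, 3, 4, 6, 8, 9, 12, 13, 16, 18}; the non-residues are the remaining 11 nonzero classes.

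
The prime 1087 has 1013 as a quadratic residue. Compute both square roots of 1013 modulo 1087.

221, 866

Since 1087 ≡ 3 (mod 4), a square root of 1013 is 1013^((1087+1)/4) = 1013^272 mod 1087.
Repeated squaring: 1013^2≡41, 1013^4≡594, 1013^8≡648, 1013^16≡322, 1013^32≡419, 1013^64≡554, 1013^128≡382, 1013^256≡266 (mod 1087).
1013^272 = 1013^(256+16) ≡ 866 (mod 1087).
Check: 866² = 749956 ≡ 1013 (mod 1087). The two roots are 221 and 866.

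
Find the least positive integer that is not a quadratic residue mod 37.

(2/37) = −1, so 2 is the smallest positive non-residue mod 37.

2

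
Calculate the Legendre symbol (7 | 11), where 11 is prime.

-1

Reciprocity: 7 ≡ 3 and 11 ≡ 3 (mod 4), so (7/11) = −(11/7).
Reduce top mod 7: now compute (4/7).
Pull out 2^2: since 7 ≡ 7 (mod 8), (2/7) = +1, so (2/7)^2 = +1.
Reached (1/7) = 1. Collecting the sign flips along the way, the symbol is -1.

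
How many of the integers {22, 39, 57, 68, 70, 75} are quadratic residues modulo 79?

(22/79) = +1 → QR.
(39/79) = -1 → non-residue.
(57/79) = -1 → non-residue.
(68/79) = -1 → non-residue.
(70/79) = -1 → non-residue.
(75/79) = -1 → non-residue.
Total quadratic residues among the 6: 1.

1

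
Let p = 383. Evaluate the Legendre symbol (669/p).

1

Euler's criterion: (669/383) ≡ 286^191 (mod 383).
286^2 ≡ 217 (mod 383)
286^4 ≡ 363 (mod 383)
286^8 ≡ 17 (mod 383)
286^16 ≡ 289 (mod 383)
286^32 ≡ 27 (mod 383)
286^64 ≡ 346 (mod 383)
286^128 ≡ 220 (mod 383)
286^191 = 286^(128+32+16+8+4+2+1) ≡ 1 (mod 383).
Result is 1, so (669/383) = 1.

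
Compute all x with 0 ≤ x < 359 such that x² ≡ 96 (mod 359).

177, 182

Since 359 ≡ 3 (mod 4), a square root of 96 is 96^((359+1)/4) = 96^90 mod 359.
Repeated squaring: 96^2≡241, 96^4≡282, 96^8≡185, 96^16≡120, 96^32≡40, 96^64≡164 (mod 359).
96^90 = 96^(64+16+8+2) ≡ 182 (mod 359).
Check: 182² = 33124 ≡ 96 (mod 359). The two roots are 177 and 182.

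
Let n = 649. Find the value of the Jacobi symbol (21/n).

Reciprocity: 21 ≡ 1 and 649 ≡ 1 (mod 4), so (21/649) = +(649/21).
Reduce top mod 21: now compute (19/21).
Reciprocity: 19 ≡ 3 and 21 ≡ 1 (mod 4), so (19/21) = +(21/19).
Reduce top mod 19: now compute (2/19).
Pull out 2: since 19 ≡ 3 (mod 8), (2/19) = -1.
Reached (1/19) = 1. Collecting the sign flips along the way, the symbol is -1.

-1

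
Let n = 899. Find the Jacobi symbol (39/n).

-1

Reciprocity: 39 ≡ 3 and 899 ≡ 3 (mod 4), so (39/899) = −(899/39).
Reduce top mod 39: now compute (2/39).
Pull out 2: since 39 ≡ 7 (mod 8), (2/39) = +1.
Reached (1/39) = 1. Collecting the sign flips along the way, the symbol is -1.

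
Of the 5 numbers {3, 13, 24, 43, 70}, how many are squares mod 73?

3

(3/73) = +1 → QR.
(13/73) = -1 → non-residue.
(24/73) = +1 → QR.
(43/73) = -1 → non-residue.
(70/73) = +1 → QR.
Total quadratic residues among the 5: 3.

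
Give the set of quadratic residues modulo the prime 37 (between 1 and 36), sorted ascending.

1,3,4,7,9,10,11,12,16,21,25,26,27,28,30,33,34,36

Square k = 1,…,18 (k and 37−k give the same square):
1²=1, 2²=4, 3²=9, 4²=16, 5²=25, 6²=36, 7²≡12, 8²≡27, 9²≡7, 10²≡26, 11²≡10, 12²≡33, 13²≡21, 14²≡11, 15²≡3, 16²≡34, 17²≡30, 18²≡28 (mod 37).
So the quadratic residues mod 37 are {1, 3, 4, 7, 9, 10, 11, 12, 16, 21, 25, 26, 27, 28, 30, 33, 34, 36}.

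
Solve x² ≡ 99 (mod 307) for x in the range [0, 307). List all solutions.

Since 307 ≡ 3 (mod 4), a square root of 99 is 99^((307+1)/4) = 99^77 mod 307.
Repeated squaring: 99^2≡284, 99^4≡222, 99^8≡164, 99^16≡187, 99^32≡278, 99^64≡227 (mod 307).
99^77 = 99^(64+8+4+1) ≡ 232 (mod 307).
Check: 232² = 53824 ≡ 99 (mod 307). The two roots are 75 and 232.

75, 232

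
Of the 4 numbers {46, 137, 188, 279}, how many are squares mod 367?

4

(46/367) = +1 → QR.
(137/367) = +1 → QR.
(188/367) = +1 → QR.
(279/367) = +1 → QR.
Total quadratic residues among the 4: 4.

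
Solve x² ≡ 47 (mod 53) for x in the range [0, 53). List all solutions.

10, 43

53 ≡ 1 (mod 4), so we find a root by search.
Trying successive values, 10² = 100 ≡ 47 (mod 53). The other root is 53 − 10 = 43.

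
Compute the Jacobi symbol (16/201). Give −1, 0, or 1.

1

Pull out 2^4: since 201 ≡ 1 (mod 8), (2/201) = +1, so (2/201)^4 = +1.
Reached (1/201) = 1. Collecting the sign flips along the way, the symbol is +1.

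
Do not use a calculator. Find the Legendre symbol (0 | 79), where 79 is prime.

Top reduces to 0: gcd > 1, so the symbol is 0.

0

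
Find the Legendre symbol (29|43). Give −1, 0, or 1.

Euler's criterion: (29/43) ≡ 29^21 (mod 43).
29^2 ≡ 24 (mod 43)
29^4 ≡ 17 (mod 43)
29^8 ≡ 31 (mod 43)
29^16 ≡ 15 (mod 43)
29^21 = 29^(16+4+1) ≡ 42 (mod 43).
Result is 42 ≡ −1, so (29/43) = −1.

-1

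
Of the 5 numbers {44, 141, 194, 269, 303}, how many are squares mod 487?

4

(44/487) = -1 → non-residue.
(141/487) = +1 → QR.
(194/487) = +1 → QR.
(269/487) = +1 → QR.
(303/487) = +1 → QR.
Total quadratic residues among the 5: 4.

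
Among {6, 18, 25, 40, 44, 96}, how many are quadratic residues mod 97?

(6/97) = +1 → QR.
(18/97) = +1 → QR.
(25/97) = +1 → QR.
(40/97) = -1 → non-residue.
(44/97) = +1 → QR.
(96/97) = +1 → QR.
Total quadratic residues among the 6: 5.

5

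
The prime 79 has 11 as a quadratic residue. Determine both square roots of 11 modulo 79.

13, 66

Since 79 ≡ 3 (mod 4), a square root of 11 is 11^((79+1)/4) = 11^20 mod 79.
Repeated squaring: 11^2≡42, 11^4≡26, 11^8≡44, 11^16≡40 (mod 79).
11^20 = 11^(16+4) ≡ 13 (mod 79).
Check: 13² = 169 ≡ 11 (mod 79). The two roots are 13 and 66.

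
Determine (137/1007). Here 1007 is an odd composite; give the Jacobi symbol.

Reciprocity: 137 ≡ 1 and 1007 ≡ 3 (mod 4), so (137/1007) = +(1007/137).
Reduce top mod 137: now compute (48/137).
Pull out 2^4: since 137 ≡ 1 (mod 8), (2/137) = +1, so (2/137)^4 = +1.
Reciprocity: 3 ≡ 3 and 137 ≡ 1 (mod 4), so (3/137) = +(137/3).
Reduce top mod 3: now compute (2/3).
Pull out 2: since 3 ≡ 3 (mod 8), (2/3) = -1.
Reached (1/3) = 1. Collecting the sign flips along the way, the symbol is -1.

-1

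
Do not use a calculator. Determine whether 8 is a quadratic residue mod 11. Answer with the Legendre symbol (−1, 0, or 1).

-1

Pull out 2^3: since 11 ≡ 3 (mod 8), (2/11) = -1, so (2/11)^3 = -1.
Reached (1/11) = 1. Collecting the sign flips along the way, the symbol is -1.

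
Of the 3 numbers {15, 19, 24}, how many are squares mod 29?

1

(15/29) = -1 → non-residue.
(19/29) = -1 → non-residue.
(24/29) = +1 → QR.
Total quadratic residues among the 3: 1.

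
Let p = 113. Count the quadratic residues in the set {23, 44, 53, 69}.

(23/113) = -1 → non-residue.
(44/113) = +1 → QR.
(53/113) = +1 → QR.
(69/113) = +1 → QR.
Total quadratic residues among the 4: 3.

3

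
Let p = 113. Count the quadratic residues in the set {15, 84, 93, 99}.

2

(15/113) = +1 → QR.
(84/113) = -1 → non-residue.
(93/113) = -1 → non-residue.
(99/113) = +1 → QR.
Total quadratic residues among the 4: 2.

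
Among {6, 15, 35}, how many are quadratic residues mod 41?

(6/41) = -1 → non-residue.
(15/41) = -1 → non-residue.
(35/41) = -1 → non-residue.
Total quadratic residues among the 3: 0.

0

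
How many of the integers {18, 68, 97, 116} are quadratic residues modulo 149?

2

(18/149) = -1 → non-residue.
(68/149) = +1 → QR.
(97/149) = -1 → non-residue.
(116/149) = +1 → QR.
Total quadratic residues among the 4: 2.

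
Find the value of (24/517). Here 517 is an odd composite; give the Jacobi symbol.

Pull out 2^3: since 517 ≡ 5 (mod 8), (2/517) = -1, so (2/517)^3 = -1.
Reciprocity: 3 ≡ 3 and 517 ≡ 1 (mod 4), so (3/517) = +(517/3).
Reduce top mod 3: now compute (1/3).
Reached (1/3) = 1. Collecting the sign flips along the way, the symbol is -1.

-1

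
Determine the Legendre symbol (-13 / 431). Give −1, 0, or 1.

1

First reduce: -13 ≡ 418 (mod 431).
Pull out 2: since 431 ≡ 7 (mod 8), (2/431) = +1.
Reciprocity: 209 ≡ 1 and 431 ≡ 3 (mod 4), so (209/431) = +(431/209).
Reduce top mod 209: now compute (13/209).
Reciprocity: 13 ≡ 1 and 209 ≡ 1 (mod 4), so (13/209) = +(209/13).
Reduce top mod 13: now compute (1/13).
Reached (1/13) = 1. Collecting the sign flips along the way, the symbol is +1.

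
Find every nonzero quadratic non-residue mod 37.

Square k = 1,…,18 (k and 37−k give the same square):
1²=1, 2²=4, 3²=9, 4²=16, 5²=25, 6²=36, 7²≡12, 8²≡27, 9²≡7, 10²≡26, 11²≡10, 12²≡33, 13²≡21, 14²≡11, 15²≡3, 16²≡34, 17²≡30, 18²≡28 (mod 37).
The residues are {1, 3, 4, 7, 9, 10, 11, 12, 16, 21, 25, 26, 27, 28, 30, 33, 34, 36}; the non-residues are the remaining 18 nonzero classes.

2 5 6 8 13 14 15 17 18 19 20 22 23 24 29 31 32 35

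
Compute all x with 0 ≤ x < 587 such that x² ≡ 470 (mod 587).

192, 395

Since 587 ≡ 3 (mod 4), a square root of 470 is 470^((587+1)/4) = 470^147 mod 587.
Repeated squaring: 470^2≡188, 470^4≡124, 470^8≡114, 470^16≡82, 470^32≡267, 470^64≡262, 470^128≡552 (mod 587).
470^147 = 470^(128+16+2+1) ≡ 192 (mod 587).
Check: 192² = 36864 ≡ 470 (mod 587). The two roots are 192 and 395.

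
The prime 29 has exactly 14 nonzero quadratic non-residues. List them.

2, 3, 8, 10, 11, 12, 14, 15, 17, 18, 19, 21, 26, 27

Square k = 1,…,14 (k and 29−k give the same square):
1²=1, 2²=4, 3²=9, 4²=16, 5²=25, 6²≡7, 7²≡20, 8²≡6, 9²≡23, 10²≡13, 11²≡5, 12²≡28, 13²≡24, 14²≡22 (mod 29).
The residues are {1, 4, 5, 6, 7, 9, 13, 16, 20, 22, 23, 24, 25, 28}; the non-residues are the remaining 14 nonzero classes.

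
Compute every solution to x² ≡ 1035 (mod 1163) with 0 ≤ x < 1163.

236, 927

Since 1163 ≡ 3 (mod 4), a square root of 1035 is 1035^((1163+1)/4) = 1035^291 mod 1163.
Repeated squaring: 1035^2≡102, 1035^4≡1100, 1035^8≡480, 1035^16≡126, 1035^32≡757, 1035^64≡853, 1035^128≡734, 1035^256≡287 (mod 1163).
1035^291 = 1035^(256+32+2+1) ≡ 236 (mod 1163).
Check: 236² = 55696 ≡ 1035 (mod 1163). The two roots are 236 and 927.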